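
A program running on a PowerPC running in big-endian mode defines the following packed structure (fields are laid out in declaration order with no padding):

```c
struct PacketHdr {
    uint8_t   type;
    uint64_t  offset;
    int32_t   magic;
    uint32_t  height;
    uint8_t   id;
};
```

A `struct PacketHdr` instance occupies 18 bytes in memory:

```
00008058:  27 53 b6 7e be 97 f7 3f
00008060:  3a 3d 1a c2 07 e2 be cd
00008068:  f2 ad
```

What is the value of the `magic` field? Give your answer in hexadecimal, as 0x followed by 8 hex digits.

0x3D1AC207

`magic` follows `type` (1 B), `offset` (8 B), so it starts at offset 1 + 8 = 9 and occupies 4 bytes.
Bytes at offsets 9..12: 3D 1A C2 07.
In big-endian order the high byte comes first in memory.
The bytes are already most-significant first: 0x3D1AC207.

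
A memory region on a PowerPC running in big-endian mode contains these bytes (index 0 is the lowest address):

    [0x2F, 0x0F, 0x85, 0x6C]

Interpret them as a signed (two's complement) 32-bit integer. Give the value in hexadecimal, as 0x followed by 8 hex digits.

0x2F0F856C

In big-endian order the high byte comes first in memory.
The bytes are already most-significant first: 0x2F0F856C.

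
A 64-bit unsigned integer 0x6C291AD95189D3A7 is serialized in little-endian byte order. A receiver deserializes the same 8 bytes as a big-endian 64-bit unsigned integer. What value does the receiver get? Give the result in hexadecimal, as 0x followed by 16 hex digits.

Stored little-endian, the bytes at ascending addresses are A7 D3 89 51 D9 1A 29 6C.
Read back as big-endian, the last byte is least significant, giving 0xA7D38951D91A296C.

0xA7D38951D91A296C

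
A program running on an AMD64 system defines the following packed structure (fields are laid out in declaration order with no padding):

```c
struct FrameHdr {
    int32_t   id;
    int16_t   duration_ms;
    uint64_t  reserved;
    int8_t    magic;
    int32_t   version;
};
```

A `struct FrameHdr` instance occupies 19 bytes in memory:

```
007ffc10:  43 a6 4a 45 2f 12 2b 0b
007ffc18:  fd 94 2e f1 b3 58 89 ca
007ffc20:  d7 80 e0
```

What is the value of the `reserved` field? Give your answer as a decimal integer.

`reserved` follows `id` (4 B), `duration_ms` (2 B), so it starts at offset 4 + 2 = 6 and occupies 8 bytes.
Bytes at offsets 6..13: 2B 0B FD 94 2E F1 B3 58.
Little-endian: lowest address holds the least-significant byte.
Reassemble most-significant byte first: 58 B3 F1 2E 94 FD 0B 2B → 0x58B3F12E94FD0B2B.
0x58B3F12E94FD0B2B = 6391717478539266859.

6391717478539266859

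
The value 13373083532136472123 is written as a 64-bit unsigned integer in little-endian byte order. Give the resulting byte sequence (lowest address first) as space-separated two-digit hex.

3B DE 9E 6C 9E BC 96 B9

13373083532136472123 in hexadecimal, padded to 64 bits, is 0xB996BC9E6C9EDE3B.
Split into bytes (most-significant first): B9 96 BC 9E 6C 9E DE 3B.
In little-endian order the low byte comes first in memory.
So at ascending addresses the bytes are 3B DE 9E 6C 9E BC 96 B9.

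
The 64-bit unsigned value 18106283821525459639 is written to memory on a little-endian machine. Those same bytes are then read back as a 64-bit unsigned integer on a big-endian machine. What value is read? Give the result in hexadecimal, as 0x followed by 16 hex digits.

18106283821525459639 in 64-bit hexadecimal is 0xFB467134586D62B7.
Stored little-endian, the bytes at ascending addresses are B7 62 6D 58 34 71 46 FB.
Read back as big-endian, the last byte is least significant, giving 0xB7626D58347146FB.

0xB7626D58347146FB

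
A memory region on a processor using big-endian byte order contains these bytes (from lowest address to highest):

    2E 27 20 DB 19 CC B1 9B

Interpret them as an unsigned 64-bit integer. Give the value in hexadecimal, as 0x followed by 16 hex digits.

Big-endian: lowest address holds the most-significant byte.
The bytes are already most-significant first: 0x2E2720DB19CCB19B.

0x2E2720DB19CCB19B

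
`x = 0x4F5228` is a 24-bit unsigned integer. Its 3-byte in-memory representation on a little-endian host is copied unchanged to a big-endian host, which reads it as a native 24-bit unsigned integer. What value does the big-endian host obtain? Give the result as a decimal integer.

Stored little-endian, the bytes at ascending addresses are 28 52 4F.
Read back as big-endian, the last byte is least significant, giving 0x28524F.
0x28524F = 2642511.

2642511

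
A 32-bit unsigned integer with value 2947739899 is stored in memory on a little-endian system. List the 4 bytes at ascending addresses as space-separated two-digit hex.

2947739899 in hexadecimal, padded to 32 bits, is 0xAFB2F0FB.
Split into bytes (most-significant first): AF B2 F0 FB.
In little-endian order the low byte comes first in memory.
So at ascending addresses the bytes are FB F0 B2 AF.

FB F0 B2 AF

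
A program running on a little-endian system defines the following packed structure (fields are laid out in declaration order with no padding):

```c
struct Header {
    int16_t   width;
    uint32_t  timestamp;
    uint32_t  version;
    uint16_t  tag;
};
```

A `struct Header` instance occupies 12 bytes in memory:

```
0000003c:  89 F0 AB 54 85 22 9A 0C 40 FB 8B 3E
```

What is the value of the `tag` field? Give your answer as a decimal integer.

16011

`tag` follows `width` (2 B), `timestamp` (4 B), `version` (4 B), so it starts at offset 2 + 4 + 4 = 10 and occupies 2 bytes.
Bytes at offsets 10..11: 8B 3E.
Little-endian: lowest address holds the least-significant byte.
Reassemble most-significant byte first: 3E 8B → 0x3E8B.
0x3E8B = 16011.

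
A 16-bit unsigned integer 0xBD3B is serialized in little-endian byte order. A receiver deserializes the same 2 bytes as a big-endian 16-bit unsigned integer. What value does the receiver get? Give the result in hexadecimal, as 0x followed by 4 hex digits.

Stored little-endian, the bytes at ascending addresses are 3B BD.
Read back as big-endian, the last byte is least significant, giving 0x3BBD.

0x3BBD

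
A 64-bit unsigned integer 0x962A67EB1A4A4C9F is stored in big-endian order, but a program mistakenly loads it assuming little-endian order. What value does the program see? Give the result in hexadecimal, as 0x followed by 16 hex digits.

0x9F4C4A1AEB672A96

Stored big-endian, the bytes at ascending addresses are 96 2A 67 EB 1A 4A 4C 9F.
Read back as little-endian, the first byte is least significant, giving 0x9F4C4A1AEB672A96.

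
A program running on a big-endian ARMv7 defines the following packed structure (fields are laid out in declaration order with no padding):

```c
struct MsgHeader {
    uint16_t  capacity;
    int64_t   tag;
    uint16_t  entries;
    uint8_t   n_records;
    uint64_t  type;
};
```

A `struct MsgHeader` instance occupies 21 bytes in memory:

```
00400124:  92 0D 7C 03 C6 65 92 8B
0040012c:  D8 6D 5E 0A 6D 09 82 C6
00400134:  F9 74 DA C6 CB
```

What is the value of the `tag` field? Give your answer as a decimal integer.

`tag` follows `capacity` (2 bytes), so it starts at byte offset 2 and occupies 8 bytes.
Bytes at offsets 2..9: 7C 03 C6 65 92 8B D8 6D.
Big-endian stores the most-significant byte at the lowest address.
The bytes are already most-significant first: 0x7C03C665928BD86D.
0x7C03C665928BD86D = 8936204225185831021.

8936204225185831021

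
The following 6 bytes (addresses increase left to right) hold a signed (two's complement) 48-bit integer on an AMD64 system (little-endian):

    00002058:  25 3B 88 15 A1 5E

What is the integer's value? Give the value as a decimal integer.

104045943995173

Little-endian: lowest address holds the least-significant byte.
Reassemble most-significant byte first: 5E A1 15 88 3B 25 → 0x5EA115883B25.
0x5EA115883B25 = 104045943995173.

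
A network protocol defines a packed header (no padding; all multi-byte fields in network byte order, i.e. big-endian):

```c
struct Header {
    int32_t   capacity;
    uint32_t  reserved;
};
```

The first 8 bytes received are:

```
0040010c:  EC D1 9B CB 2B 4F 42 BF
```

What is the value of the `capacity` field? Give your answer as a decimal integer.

-321807413

`capacity` is the first field, at byte offset 0, occupying 4 bytes.
Bytes at offsets 0..3: EC D1 9B CB.
In big-endian order the high byte comes first in memory.
The bytes are already most-significant first: 0xECD19BCB.
Top bit is set, so as a signed 32-bit value this is 0xECD19BCB − 2^32 = -321807413.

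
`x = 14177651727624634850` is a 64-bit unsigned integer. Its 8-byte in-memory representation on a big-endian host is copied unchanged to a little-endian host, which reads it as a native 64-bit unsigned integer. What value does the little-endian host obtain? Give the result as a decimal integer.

16285373860694704580

14177651727624634850 in 64-bit hexadecimal is 0xC4C123213E4501E2.
Stored big-endian, the bytes at ascending addresses are C4 C1 23 21 3E 45 01 E2.
Read back as little-endian, the first byte is least significant, giving 0xE201453E2123C1C4.
0xE201453E2123C1C4 = 16285373860694704580.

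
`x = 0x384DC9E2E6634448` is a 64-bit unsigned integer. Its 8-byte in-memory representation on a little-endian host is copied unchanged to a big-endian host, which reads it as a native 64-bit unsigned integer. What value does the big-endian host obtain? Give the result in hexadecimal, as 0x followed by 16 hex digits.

0x484463E6E2C94D38

Stored little-endian, the bytes at ascending addresses are 48 44 63 E6 E2 C9 4D 38.
Read back as big-endian, the last byte is least significant, giving 0x484463E6E2C94D38.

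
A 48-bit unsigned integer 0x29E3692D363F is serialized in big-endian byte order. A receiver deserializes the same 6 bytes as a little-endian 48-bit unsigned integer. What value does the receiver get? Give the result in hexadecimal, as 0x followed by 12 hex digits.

Stored big-endian, the bytes at ascending addresses are 29 E3 69 2D 36 3F.
Read back as little-endian, the first byte is least significant, giving 0x3F362D69E329.

0x3F362D69E329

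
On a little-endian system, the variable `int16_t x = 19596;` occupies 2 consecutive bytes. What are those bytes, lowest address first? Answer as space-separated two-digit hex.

19596 in hexadecimal, padded to 16 bits, is 0x4C8C.
Split into bytes (most-significant first): 4C 8C.
In little-endian order the low byte comes first in memory.
So at ascending addresses the bytes are 8C 4C.

8C 4C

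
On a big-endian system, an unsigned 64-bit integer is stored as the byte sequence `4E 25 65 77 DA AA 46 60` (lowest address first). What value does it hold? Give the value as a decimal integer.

5631018474540779104

In big-endian order the high byte comes first in memory.
The bytes are already most-significant first: 0x4E256577DAAA4660.
0x4E256577DAAA4660 = 5631018474540779104.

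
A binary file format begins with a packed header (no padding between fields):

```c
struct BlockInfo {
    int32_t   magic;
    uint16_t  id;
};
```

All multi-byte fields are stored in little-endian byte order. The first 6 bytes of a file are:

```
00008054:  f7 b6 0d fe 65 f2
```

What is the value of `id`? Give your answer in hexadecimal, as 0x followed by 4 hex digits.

0xF265

`id` follows `magic` (4 bytes), so it starts at byte offset 4 and occupies 2 bytes.
Bytes at offsets 4..5: 65 F2.
Little-endian stores the least-significant byte at the lowest address.
Reassemble most-significant byte first: F2 65 → 0xF265.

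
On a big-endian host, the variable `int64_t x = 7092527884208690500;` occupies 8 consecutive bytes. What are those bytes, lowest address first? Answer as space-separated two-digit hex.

62 6D B8 88 69 CF D5 44

7092527884208690500 in hexadecimal, padded to 64 bits, is 0x626DB88869CFD544.
Split into bytes (most-significant first): 62 6D B8 88 69 CF D5 44.
Big-endian: lowest address holds the most-significant byte.
So the memory order matches the most-significant-first order: 62 6D B8 88 69 CF D5 44.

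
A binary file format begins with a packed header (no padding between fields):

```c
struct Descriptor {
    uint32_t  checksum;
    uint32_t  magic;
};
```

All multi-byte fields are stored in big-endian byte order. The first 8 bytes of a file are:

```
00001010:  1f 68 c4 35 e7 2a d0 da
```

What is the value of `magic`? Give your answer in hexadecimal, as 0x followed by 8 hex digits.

0xE72AD0DA

`magic` follows `checksum` (4 bytes), so it starts at byte offset 4 and occupies 4 bytes.
Bytes at offsets 4..7: E7 2A D0 DA.
Big-endian: lowest address holds the most-significant byte.
The bytes are already most-significant first: 0xE72AD0DA.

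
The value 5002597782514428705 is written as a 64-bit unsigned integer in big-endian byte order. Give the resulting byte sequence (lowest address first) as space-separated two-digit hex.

5002597782514428705 in hexadecimal, padded to 64 bits, is 0x456CCC2DA4EDEB21.
Split into bytes (most-significant first): 45 6C CC 2D A4 ED EB 21.
Big-endian stores the most-significant byte at the lowest address.
So the memory order matches the most-significant-first order: 45 6C CC 2D A4 ED EB 21.

45 6C CC 2D A4 ED EB 21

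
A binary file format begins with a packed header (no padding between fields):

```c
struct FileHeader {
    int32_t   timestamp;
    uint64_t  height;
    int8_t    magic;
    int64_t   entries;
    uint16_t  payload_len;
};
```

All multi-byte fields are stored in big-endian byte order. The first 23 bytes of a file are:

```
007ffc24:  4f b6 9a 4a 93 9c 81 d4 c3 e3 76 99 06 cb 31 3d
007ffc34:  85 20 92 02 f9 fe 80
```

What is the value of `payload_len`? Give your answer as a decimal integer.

65152

`payload_len` follows `timestamp` (4 B), `height` (8 B), `magic` (1 B), `entries` (8 B), so it starts at offset 4 + 8 + 1 + 8 = 21 and occupies 2 bytes.
Bytes at offsets 21..22: FE 80.
In big-endian order the high byte comes first in memory.
The bytes are already most-significant first: 0xFE80.
0xFE80 = 65152.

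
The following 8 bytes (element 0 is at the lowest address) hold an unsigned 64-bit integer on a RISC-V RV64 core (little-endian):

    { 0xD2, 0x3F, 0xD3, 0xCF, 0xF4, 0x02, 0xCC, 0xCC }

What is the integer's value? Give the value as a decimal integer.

14757173329468276690

Little-endian stores the least-significant byte at the lowest address.
Reassemble most-significant byte first: CC CC 02 F4 CF D3 3F D2 → 0xCCCC02F4CFD33FD2.
0xCCCC02F4CFD33FD2 = 14757173329468276690.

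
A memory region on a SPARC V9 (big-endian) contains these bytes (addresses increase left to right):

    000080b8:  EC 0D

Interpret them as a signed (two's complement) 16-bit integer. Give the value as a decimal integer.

In big-endian order the high byte comes first in memory.
The bytes are already most-significant first: 0xEC0D.
Top bit is set, so as a signed 16-bit value this is 0xEC0D − 2^16 = -5107.

-5107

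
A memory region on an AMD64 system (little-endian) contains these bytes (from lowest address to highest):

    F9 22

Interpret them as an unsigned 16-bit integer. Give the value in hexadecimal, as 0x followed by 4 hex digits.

In little-endian order the low byte comes first in memory.
Reassemble most-significant byte first: 22 F9 → 0x22F9.

0x22F9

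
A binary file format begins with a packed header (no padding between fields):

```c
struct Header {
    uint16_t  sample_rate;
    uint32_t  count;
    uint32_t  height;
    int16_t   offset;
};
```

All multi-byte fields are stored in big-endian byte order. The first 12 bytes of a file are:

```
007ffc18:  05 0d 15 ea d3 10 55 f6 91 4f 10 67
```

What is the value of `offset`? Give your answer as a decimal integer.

4199

`offset` follows `sample_rate` (2 B), `count` (4 B), `height` (4 B), so it starts at offset 2 + 4 + 4 = 10 and occupies 2 bytes.
Bytes at offsets 10..11: 10 67.
Big-endian: lowest address holds the most-significant byte.
The bytes are already most-significant first: 0x1067.
0x1067 = 4199.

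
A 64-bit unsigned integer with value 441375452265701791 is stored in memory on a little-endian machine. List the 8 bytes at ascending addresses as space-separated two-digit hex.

441375452265701791 in hexadecimal, padded to 64 bits, is 0x062014A2A4DFE19F.
Split into bytes (most-significant first): 06 20 14 A2 A4 DF E1 9F.
Little-endian stores the least-significant byte at the lowest address.
So at ascending addresses the bytes are 9F E1 DF A4 A2 14 20 06.

9F E1 DF A4 A2 14 20 06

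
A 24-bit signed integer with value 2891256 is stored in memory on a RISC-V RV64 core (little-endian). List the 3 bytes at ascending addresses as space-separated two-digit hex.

F8 1D 2C

2891256 in hexadecimal, padded to 24 bits, is 0x2C1DF8.
Split into bytes (most-significant first): 2C 1D F8.
Little-endian stores the least-significant byte at the lowest address.
So at ascending addresses the bytes are F8 1D 2C.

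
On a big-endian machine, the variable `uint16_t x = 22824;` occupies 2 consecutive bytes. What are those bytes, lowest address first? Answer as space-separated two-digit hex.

22824 in hexadecimal, padded to 16 bits, is 0x5928.
Split into bytes (most-significant first): 59 28.
Big-endian stores the most-significant byte at the lowest address.
So the memory order matches the most-significant-first order: 59 28.

59 28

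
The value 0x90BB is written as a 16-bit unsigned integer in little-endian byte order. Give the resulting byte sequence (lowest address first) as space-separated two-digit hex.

BB 90

Split into bytes (most-significant first): 90 BB.
Little-endian: lowest address holds the least-significant byte.
So at ascending addresses the bytes are BB 90.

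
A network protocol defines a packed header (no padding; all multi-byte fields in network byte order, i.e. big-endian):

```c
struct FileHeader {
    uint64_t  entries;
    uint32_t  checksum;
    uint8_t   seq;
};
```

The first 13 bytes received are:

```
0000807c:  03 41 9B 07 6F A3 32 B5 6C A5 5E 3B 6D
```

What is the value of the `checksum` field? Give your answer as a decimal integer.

1822776891

`checksum` follows `entries` (8 bytes), so it starts at byte offset 8 and occupies 4 bytes.
Bytes at offsets 8..11: 6C A5 5E 3B.
Big-endian: lowest address holds the most-significant byte.
The bytes are already most-significant first: 0x6CA55E3B.
0x6CA55E3B = 1822776891.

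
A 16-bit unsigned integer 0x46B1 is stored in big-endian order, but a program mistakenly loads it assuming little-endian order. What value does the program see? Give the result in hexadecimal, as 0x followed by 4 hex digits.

0xB146

Stored big-endian, the bytes at ascending addresses are 46 B1.
Read back as little-endian, the first byte is least significant, giving 0xB146.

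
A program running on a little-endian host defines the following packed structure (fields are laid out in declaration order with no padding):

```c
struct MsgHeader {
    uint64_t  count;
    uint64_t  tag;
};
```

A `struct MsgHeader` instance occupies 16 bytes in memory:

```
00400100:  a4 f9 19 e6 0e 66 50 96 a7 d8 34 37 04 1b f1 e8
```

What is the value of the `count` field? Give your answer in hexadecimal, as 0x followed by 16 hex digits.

`count` is the first field, at byte offset 0, occupying 8 bytes.
Bytes at offsets 0..7: A4 F9 19 E6 0E 66 50 96.
Little-endian: lowest address holds the least-significant byte.
Reassemble most-significant byte first: 96 50 66 0E E6 19 F9 A4 → 0x9650660EE619F9A4.

0x9650660EE619F9A4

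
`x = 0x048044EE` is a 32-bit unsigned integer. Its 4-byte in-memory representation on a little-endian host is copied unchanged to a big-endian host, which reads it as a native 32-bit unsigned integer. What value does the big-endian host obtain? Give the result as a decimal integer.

3997466628

Stored little-endian, the bytes at ascending addresses are EE 44 80 04.
Read back as big-endian, the last byte is least significant, giving 0xEE448004.
0xEE448004 = 3997466628.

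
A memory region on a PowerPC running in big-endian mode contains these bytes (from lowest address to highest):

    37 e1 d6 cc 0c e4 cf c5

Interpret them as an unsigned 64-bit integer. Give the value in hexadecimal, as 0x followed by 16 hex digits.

Big-endian: lowest address holds the most-significant byte.
The bytes are already most-significant first: 0x37E1D6CC0CE4CFC5.

0x37E1D6CC0CE4CFC5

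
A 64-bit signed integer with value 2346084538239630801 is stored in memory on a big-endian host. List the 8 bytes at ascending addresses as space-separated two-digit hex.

2346084538239630801 in hexadecimal, padded to 64 bits, is 0x208EF7751ACF3DD1.
Split into bytes (most-significant first): 20 8E F7 75 1A CF 3D D1.
In big-endian order the high byte comes first in memory.
So the memory order matches the most-significant-first order: 20 8E F7 75 1A CF 3D D1.

20 8E F7 75 1A CF 3D D1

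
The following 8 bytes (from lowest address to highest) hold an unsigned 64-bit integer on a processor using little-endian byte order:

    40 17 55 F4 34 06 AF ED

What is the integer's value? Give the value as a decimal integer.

Little-endian: lowest address holds the least-significant byte.
Reassemble most-significant byte first: ED AF 06 34 F4 55 17 40 → 0xEDAF0634F4551740.
0xEDAF0634F4551740 = 17126914732420568896.

17126914732420568896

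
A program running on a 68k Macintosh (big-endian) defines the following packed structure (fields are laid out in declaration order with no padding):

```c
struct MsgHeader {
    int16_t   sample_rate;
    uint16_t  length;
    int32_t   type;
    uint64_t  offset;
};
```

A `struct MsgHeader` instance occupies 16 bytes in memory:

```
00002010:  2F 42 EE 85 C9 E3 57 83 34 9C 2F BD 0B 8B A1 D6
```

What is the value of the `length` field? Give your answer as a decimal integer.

`length` follows `sample_rate` (2 bytes), so it starts at byte offset 2 and occupies 2 bytes.
Bytes at offsets 2..3: EE 85.
In big-endian order the high byte comes first in memory.
The bytes are already most-significant first: 0xEE85.
0xEE85 = 61061.

61061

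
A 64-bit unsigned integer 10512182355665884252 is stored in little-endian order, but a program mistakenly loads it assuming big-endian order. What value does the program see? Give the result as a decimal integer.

6635095359079506577

10512182355665884252 in 64-bit hexadecimal is 0x91E2C6281398145C.
Stored little-endian, the bytes at ascending addresses are 5C 14 98 13 28 C6 E2 91.
Read back as big-endian, the last byte is least significant, giving 0x5C14981328C6E291.
0x5C14981328C6E291 = 6635095359079506577.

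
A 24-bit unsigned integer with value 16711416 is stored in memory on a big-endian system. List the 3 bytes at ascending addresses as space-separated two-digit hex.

FE FE F8

16711416 in hexadecimal, padded to 24 bits, is 0xFEFEF8.
Split into bytes (most-significant first): FE FE F8.
Big-endian stores the most-significant byte at the lowest address.
So the memory order matches the most-significant-first order: FE FE F8.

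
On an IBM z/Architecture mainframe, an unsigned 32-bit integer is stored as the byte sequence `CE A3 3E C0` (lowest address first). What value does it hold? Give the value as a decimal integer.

Big-endian: lowest address holds the most-significant byte.
The bytes are already most-significant first: 0xCEA33EC0.
0xCEA33EC0 = 3466804928.

3466804928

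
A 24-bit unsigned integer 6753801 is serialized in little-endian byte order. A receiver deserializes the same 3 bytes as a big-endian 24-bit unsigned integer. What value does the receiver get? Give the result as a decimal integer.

6753801 in 24-bit hexadecimal is 0x670E09.
Stored little-endian, the bytes at ascending addresses are 09 0E 67.
Read back as big-endian, the last byte is least significant, giving 0x090E67.
0x090E67 = 593511.

593511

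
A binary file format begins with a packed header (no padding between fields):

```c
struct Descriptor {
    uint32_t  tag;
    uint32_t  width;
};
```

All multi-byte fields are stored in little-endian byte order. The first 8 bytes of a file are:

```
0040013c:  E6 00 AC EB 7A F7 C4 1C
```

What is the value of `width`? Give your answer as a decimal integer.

482670458

`width` follows `tag` (4 bytes), so it starts at byte offset 4 and occupies 4 bytes.
Bytes at offsets 4..7: 7A F7 C4 1C.
Little-endian stores the least-significant byte at the lowest address.
Reassemble most-significant byte first: 1C C4 F7 7A → 0x1CC4F77A.
0x1CC4F77A = 482670458.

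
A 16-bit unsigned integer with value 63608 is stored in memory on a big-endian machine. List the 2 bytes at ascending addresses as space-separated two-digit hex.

F8 78

63608 in hexadecimal, padded to 16 bits, is 0xF878.
Split into bytes (most-significant first): F8 78.
Big-endian: lowest address holds the most-significant byte.
So the memory order matches the most-significant-first order: F8 78.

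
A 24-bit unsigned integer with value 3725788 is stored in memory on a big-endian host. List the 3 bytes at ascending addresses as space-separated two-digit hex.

38 D9 DC

3725788 in hexadecimal, padded to 24 bits, is 0x38D9DC.
Split into bytes (most-significant first): 38 D9 DC.
Big-endian stores the most-significant byte at the lowest address.
So the memory order matches the most-significant-first order: 38 D9 DC.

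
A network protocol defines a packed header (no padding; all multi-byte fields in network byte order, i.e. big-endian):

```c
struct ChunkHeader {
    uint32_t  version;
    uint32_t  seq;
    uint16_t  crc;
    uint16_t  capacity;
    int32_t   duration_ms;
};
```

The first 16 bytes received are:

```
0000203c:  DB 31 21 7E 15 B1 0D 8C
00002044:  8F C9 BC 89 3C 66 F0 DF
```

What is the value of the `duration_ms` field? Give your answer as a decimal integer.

`duration_ms` follows `version` (4 B), `seq` (4 B), `crc` (2 B), `capacity` (2 B), so it starts at offset 4 + 4 + 2 + 2 = 12 and occupies 4 bytes.
Bytes at offsets 12..15: 3C 66 F0 DF.
Big-endian stores the most-significant byte at the lowest address.
The bytes are already most-significant first: 0x3C66F0DF.
0x3C66F0DF = 1013379295.

1013379295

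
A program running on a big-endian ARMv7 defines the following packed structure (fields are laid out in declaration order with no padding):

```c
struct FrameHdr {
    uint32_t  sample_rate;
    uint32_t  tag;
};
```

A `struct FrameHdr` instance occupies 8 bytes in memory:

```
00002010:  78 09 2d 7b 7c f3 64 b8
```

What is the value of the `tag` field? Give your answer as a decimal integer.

`tag` follows `sample_rate` (4 bytes), so it starts at byte offset 4 and occupies 4 bytes.
Bytes at offsets 4..7: 7C F3 64 B8.
In big-endian order the high byte comes first in memory.
The bytes are already most-significant first: 0x7CF364B8.
0x7CF364B8 = 2096325816.

2096325816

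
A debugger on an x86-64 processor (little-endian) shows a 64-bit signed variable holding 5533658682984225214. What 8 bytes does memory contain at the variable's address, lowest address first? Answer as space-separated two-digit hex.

BE D9 87 EB 40 81 CB 4C

5533658682984225214 in hexadecimal, padded to 64 bits, is 0x4CCB8140EB87D9BE.
Split into bytes (most-significant first): 4C CB 81 40 EB 87 D9 BE.
Little-endian: lowest address holds the least-significant byte.
So at ascending addresses the bytes are BE D9 87 EB 40 81 CB 4C.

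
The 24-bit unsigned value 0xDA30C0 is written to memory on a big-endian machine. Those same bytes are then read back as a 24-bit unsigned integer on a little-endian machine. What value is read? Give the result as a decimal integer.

Stored big-endian, the bytes at ascending addresses are DA 30 C0.
Read back as little-endian, the first byte is least significant, giving 0xC030DA.
0xC030DA = 12595418.

12595418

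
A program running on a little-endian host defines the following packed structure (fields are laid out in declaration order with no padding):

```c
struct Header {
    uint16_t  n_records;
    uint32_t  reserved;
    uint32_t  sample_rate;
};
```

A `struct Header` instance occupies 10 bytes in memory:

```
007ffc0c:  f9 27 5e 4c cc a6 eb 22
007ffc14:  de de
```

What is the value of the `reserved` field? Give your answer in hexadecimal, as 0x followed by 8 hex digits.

0xA6CC4C5E

`reserved` follows `n_records` (2 bytes), so it starts at byte offset 2 and occupies 4 bytes.
Bytes at offsets 2..5: 5E 4C CC A6.
Little-endian stores the least-significant byte at the lowest address.
Reassemble most-significant byte first: A6 CC 4C 5E → 0xA6CC4C5E.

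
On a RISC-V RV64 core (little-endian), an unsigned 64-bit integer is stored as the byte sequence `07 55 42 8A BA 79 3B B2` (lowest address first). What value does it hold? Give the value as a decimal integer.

12842992604467582215

Little-endian stores the least-significant byte at the lowest address.
Reassemble most-significant byte first: B2 3B 79 BA 8A 42 55 07 → 0xB23B79BA8A425507.
0xB23B79BA8A425507 = 12842992604467582215.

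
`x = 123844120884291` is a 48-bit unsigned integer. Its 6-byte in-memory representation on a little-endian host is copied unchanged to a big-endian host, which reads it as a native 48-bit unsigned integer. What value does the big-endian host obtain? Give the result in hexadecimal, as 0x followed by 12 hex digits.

0x4334D5B4A270

123844120884291 in 48-bit hexadecimal is 0x70A2B4D53443.
Stored little-endian, the bytes at ascending addresses are 43 34 D5 B4 A2 70.
Read back as big-endian, the last byte is least significant, giving 0x4334D5B4A270.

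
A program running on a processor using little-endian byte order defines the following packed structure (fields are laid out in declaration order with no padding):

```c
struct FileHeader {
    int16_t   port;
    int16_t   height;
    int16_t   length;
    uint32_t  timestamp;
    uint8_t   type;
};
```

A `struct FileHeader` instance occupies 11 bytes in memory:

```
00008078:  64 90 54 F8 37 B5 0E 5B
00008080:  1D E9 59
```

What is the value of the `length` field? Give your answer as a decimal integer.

`length` follows `port` (2 B), `height` (2 B), so it starts at offset 2 + 2 = 4 and occupies 2 bytes.
Bytes at offsets 4..5: 37 B5.
Little-endian stores the least-significant byte at the lowest address.
Reassemble most-significant byte first: B5 37 → 0xB537.
Top bit is set, so as a signed 16-bit value this is 0xB537 − 2^16 = -19145.

-19145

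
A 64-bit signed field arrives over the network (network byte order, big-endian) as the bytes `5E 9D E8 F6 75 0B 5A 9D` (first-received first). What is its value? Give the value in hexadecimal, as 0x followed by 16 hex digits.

Big-endian: lowest address holds the most-significant byte.
The bytes are already most-significant first: 0x5E9DE8F6750B5A9D.

0x5E9DE8F6750B5A9D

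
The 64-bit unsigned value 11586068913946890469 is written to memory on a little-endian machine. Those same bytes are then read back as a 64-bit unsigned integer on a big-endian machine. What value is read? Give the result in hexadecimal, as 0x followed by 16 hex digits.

0xE51000A74AFCC9A0

11586068913946890469 in 64-bit hexadecimal is 0xA0C9FC4AA70010E5.
Stored little-endian, the bytes at ascending addresses are E5 10 00 A7 4A FC C9 A0.
Read back as big-endian, the last byte is least significant, giving 0xE51000A74AFCC9A0.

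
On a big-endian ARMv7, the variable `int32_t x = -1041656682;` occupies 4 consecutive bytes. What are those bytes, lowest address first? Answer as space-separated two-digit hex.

Two's complement of -1041656682 in 32 bits: 1041656682 = 0x3E166B6A; invert → 0xC1E99495; add 1 → 0xC1E99496.
Split into bytes (most-significant first): C1 E9 94 96.
Big-endian stores the most-significant byte at the lowest address.
So the memory order matches the most-significant-first order: C1 E9 94 96.

C1 E9 94 96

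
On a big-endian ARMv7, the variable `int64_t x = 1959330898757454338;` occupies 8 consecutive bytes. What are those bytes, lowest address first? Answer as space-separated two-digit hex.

1959330898757454338 in hexadecimal, padded to 64 bits, is 0x1B30F11249E28A02.
Split into bytes (most-significant first): 1B 30 F1 12 49 E2 8A 02.
Big-endian stores the most-significant byte at the lowest address.
So the memory order matches the most-significant-first order: 1B 30 F1 12 49 E2 8A 02.

1B 30 F1 12 49 E2 8A 02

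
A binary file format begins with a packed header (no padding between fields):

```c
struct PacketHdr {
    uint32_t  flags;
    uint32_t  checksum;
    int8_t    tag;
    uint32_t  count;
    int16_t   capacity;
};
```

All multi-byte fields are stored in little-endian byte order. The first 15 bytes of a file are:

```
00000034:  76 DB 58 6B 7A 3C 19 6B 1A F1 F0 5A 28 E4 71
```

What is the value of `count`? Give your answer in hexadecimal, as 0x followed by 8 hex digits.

0x285AF0F1

`count` follows `flags` (4 B), `checksum` (4 B), `tag` (1 B), so it starts at offset 4 + 4 + 1 = 9 and occupies 4 bytes.
Bytes at offsets 9..12: F1 F0 5A 28.
Little-endian stores the least-significant byte at the lowest address.
Reassemble most-significant byte first: 28 5A F0 F1 → 0x285AF0F1.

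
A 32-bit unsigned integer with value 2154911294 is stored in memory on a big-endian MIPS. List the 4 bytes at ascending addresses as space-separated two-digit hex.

80 71 56 3E

2154911294 in hexadecimal, padded to 32 bits, is 0x8071563E.
Split into bytes (most-significant first): 80 71 56 3E.
Big-endian stores the most-significant byte at the lowest address.
So the memory order matches the most-significant-first order: 80 71 56 3E.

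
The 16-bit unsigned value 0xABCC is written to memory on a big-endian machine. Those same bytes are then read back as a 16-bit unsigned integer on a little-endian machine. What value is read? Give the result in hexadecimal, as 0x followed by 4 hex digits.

Stored big-endian, the bytes at ascending addresses are AB CC.
Read back as little-endian, the first byte is least significant, giving 0xCCAB.

0xCCAB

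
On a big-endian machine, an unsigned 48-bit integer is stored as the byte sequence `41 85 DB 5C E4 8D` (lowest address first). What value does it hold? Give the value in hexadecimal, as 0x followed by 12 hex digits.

0x4185DB5CE48D

Big-endian stores the most-significant byte at the lowest address.
The bytes are already most-significant first: 0x4185DB5CE48D.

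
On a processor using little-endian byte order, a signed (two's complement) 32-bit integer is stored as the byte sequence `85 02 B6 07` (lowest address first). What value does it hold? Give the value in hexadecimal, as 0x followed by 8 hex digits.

In little-endian order the low byte comes first in memory.
Reassemble most-significant byte first: 07 B6 02 85 → 0x07B60285.

0x07B60285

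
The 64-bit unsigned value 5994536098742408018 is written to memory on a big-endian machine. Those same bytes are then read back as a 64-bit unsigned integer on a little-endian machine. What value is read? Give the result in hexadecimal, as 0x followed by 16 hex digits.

0x5213CC46D2DE3053

5994536098742408018 in 64-bit hexadecimal is 0x5330DED246CC1352.
Stored big-endian, the bytes at ascending addresses are 53 30 DE D2 46 CC 13 52.
Read back as little-endian, the first byte is least significant, giving 0x5213CC46D2DE3053.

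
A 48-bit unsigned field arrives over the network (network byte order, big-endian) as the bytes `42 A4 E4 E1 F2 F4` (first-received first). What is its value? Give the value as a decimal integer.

73275982082804

Big-endian stores the most-significant byte at the lowest address.
The bytes are already most-significant first: 0x42A4E4E1F2F4.
0x42A4E4E1F2F4 = 73275982082804.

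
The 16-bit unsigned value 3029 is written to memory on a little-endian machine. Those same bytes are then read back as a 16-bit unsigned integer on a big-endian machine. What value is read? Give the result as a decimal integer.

54539

3029 in 16-bit hexadecimal is 0x0BD5.
Stored little-endian, the bytes at ascending addresses are D5 0B.
Read back as big-endian, the last byte is least significant, giving 0xD50B.
0xD50B = 54539.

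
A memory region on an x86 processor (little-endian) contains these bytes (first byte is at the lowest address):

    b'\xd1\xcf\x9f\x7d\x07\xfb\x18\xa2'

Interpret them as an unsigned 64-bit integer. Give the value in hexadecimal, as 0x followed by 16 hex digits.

Little-endian stores the least-significant byte at the lowest address.
Reassemble most-significant byte first: A2 18 FB 07 7D 9F CF D1 → 0xA218FB077D9FCFD1.

0xA218FB077D9FCFD1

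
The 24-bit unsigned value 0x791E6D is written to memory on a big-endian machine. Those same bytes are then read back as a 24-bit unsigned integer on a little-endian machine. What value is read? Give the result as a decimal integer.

7151225

Stored big-endian, the bytes at ascending addresses are 79 1E 6D.
Read back as little-endian, the first byte is least significant, giving 0x6D1E79.
0x6D1E79 = 7151225.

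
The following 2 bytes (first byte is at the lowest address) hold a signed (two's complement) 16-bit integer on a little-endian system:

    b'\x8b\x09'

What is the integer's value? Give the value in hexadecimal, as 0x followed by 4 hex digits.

Little-endian stores the least-significant byte at the lowest address.
Reassemble most-significant byte first: 09 8B → 0x098B.

0x098B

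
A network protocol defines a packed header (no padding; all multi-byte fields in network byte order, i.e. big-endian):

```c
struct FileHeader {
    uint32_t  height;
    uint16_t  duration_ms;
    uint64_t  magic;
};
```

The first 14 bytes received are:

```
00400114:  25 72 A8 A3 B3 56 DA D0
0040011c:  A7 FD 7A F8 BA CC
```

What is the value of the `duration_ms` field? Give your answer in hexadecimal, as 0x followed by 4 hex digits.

`duration_ms` follows `height` (4 bytes), so it starts at byte offset 4 and occupies 2 bytes.
Bytes at offsets 4..5: B3 56.
Big-endian stores the most-significant byte at the lowest address.
The bytes are already most-significant first: 0xB356.

0xB356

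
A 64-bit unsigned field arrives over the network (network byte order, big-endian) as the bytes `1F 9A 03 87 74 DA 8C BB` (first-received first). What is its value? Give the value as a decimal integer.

2277136441905155259

In big-endian order the high byte comes first in memory.
The bytes are already most-significant first: 0x1F9A038774DA8CBB.
0x1F9A038774DA8CBB = 2277136441905155259.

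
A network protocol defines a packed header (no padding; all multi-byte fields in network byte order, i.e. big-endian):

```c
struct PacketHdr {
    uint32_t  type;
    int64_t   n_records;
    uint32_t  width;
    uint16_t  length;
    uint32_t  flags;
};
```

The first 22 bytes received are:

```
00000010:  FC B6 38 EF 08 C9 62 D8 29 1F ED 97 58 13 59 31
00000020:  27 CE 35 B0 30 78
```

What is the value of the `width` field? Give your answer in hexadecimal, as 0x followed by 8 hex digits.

`width` follows `type` (4 B), `n_records` (8 B), so it starts at offset 4 + 8 = 12 and occupies 4 bytes.
Bytes at offsets 12..15: 58 13 59 31.
In big-endian order the high byte comes first in memory.
The bytes are already most-significant first: 0x58135931.

0x58135931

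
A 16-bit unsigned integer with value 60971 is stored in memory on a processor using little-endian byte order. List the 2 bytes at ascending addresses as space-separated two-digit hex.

60971 in hexadecimal, padded to 16 bits, is 0xEE2B.
Split into bytes (most-significant first): EE 2B.
In little-endian order the low byte comes first in memory.
So at ascending addresses the bytes are 2B EE.

2B EE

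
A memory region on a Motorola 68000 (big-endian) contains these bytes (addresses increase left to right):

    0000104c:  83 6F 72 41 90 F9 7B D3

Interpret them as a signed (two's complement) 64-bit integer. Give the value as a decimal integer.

-8975829906395399213

Big-endian: lowest address holds the most-significant byte.
The bytes are already most-significant first: 0x836F724190F97BD3.
Top bit is set, so as a signed 64-bit value this is 0x836F724190F97BD3 − 2^64 = -8975829906395399213.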